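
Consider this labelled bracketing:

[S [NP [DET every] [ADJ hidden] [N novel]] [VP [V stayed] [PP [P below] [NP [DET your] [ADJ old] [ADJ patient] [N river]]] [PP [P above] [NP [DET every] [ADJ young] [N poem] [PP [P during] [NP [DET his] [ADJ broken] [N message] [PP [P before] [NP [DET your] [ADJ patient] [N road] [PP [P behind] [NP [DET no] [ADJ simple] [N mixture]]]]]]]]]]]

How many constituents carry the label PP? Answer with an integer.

5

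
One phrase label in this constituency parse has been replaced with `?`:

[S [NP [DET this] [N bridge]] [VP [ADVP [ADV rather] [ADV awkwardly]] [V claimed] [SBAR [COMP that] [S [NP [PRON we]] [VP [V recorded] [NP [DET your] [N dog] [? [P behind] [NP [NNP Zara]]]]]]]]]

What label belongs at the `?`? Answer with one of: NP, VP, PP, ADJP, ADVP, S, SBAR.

Looking at what the `?` directly dominates — P 'behind', NP — this is a prepositional phrase (PP).

PP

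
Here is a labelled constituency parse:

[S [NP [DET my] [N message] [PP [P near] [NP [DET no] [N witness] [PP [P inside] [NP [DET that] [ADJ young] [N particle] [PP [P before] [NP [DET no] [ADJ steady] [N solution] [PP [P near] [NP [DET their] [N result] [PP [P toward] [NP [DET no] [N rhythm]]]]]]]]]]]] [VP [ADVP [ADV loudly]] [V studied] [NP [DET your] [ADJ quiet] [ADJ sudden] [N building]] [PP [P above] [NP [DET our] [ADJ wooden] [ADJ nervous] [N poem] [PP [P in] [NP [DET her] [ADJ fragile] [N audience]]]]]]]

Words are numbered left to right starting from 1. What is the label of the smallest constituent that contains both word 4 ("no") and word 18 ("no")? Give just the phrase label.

NP

The smallest bracket enclosing both words is [NP no witness inside that young particle before no steady solution near their result toward no rhythm], so the label is NP.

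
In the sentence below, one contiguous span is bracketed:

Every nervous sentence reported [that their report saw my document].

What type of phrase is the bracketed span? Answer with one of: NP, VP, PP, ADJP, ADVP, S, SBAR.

The bracketed span "that their report saw my document" is headed by "that", making it a subordinate clause (SBAR).

SBAR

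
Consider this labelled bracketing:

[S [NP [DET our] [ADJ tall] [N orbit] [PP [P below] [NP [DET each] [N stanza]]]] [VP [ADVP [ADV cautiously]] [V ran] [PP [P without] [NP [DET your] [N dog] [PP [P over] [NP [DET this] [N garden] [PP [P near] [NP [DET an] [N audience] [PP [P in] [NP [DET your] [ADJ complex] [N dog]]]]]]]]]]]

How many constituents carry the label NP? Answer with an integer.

Listing each NP by its span: [NP our tall orbit below each stanza]; [NP each stanza]; [NP your dog over this garden near an audience in your complex dog]; [NP this garden near an audience in your complex dog]; [NP an audience in your complex dog]; [NP your complex dog] — that makes 6.

6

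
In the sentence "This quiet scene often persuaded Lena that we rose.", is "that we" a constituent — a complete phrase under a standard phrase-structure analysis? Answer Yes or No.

The smallest constituent containing the whole sequence is the subordinate clause [SBAR that we rose], but the sequence is only part of it — it straddles the boundary between complementizer "that" and clause "we rose".

No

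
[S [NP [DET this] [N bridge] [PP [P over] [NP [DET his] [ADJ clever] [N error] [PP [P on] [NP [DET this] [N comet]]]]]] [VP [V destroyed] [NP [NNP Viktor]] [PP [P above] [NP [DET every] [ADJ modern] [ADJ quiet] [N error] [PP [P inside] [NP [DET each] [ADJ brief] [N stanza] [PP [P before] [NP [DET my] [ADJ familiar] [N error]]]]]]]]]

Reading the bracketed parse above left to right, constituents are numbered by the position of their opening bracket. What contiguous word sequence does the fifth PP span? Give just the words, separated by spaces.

Opening `[PP` markers occur at word positions 3, 7, 12, 17, 21; the fifth of these opens the constituent [PP before my familiar error].

before my familiar error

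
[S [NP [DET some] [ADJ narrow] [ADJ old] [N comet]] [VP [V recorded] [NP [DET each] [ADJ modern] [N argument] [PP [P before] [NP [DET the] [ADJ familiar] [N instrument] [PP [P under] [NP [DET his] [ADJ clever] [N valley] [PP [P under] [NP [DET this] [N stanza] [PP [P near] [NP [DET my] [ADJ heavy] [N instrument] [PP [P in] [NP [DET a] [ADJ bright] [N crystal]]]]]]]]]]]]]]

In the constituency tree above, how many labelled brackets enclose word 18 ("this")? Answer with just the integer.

10

The word sits inside DET, which is inside NP, inside PP, inside NP, inside PP, inside NP, inside PP, inside NP, inside VP, inside S — 10 brackets in all.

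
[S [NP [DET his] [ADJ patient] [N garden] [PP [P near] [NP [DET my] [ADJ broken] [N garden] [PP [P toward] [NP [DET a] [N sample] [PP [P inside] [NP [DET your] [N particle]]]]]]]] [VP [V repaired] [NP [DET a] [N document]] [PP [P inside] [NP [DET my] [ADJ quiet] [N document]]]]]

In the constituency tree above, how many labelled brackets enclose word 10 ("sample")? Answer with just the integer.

Counting open brackets not yet closed at "sample": [S [NP [PP [NP [PP [NP [N = 7.

7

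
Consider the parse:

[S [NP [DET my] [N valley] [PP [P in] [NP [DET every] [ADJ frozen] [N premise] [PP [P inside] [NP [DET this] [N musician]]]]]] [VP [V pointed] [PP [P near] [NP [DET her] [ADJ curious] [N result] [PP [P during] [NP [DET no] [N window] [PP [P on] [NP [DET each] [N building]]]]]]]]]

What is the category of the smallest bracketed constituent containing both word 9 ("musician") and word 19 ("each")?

S

Both words fall inside [S my valley in every frozen premise inside this musician pointed near her curious result during no window on each building] (words 1–20), and no smaller constituent contains them both. Label: S.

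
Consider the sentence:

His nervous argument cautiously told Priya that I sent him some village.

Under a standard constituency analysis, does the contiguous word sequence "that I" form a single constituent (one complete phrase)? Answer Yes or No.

The smallest constituent containing the whole sequence is the subordinate clause [SBAR that I sent him some village], but the sequence is only part of it — it straddles the boundary between complementizer "that" and clause "I sent him some village".

No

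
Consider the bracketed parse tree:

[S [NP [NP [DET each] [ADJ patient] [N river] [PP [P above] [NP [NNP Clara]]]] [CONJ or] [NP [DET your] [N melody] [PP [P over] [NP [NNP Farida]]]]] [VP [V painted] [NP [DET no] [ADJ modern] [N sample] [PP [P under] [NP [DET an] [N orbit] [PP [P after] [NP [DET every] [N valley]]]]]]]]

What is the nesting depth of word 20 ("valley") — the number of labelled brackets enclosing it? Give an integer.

8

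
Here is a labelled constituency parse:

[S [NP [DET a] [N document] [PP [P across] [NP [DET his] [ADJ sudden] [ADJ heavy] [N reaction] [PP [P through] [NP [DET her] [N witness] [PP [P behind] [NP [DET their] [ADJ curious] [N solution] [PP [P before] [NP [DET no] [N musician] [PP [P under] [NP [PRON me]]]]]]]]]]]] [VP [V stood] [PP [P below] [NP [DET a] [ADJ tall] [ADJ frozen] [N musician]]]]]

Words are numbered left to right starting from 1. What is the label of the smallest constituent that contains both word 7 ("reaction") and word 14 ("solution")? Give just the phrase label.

NP

Both words fall inside [NP his sudden heavy reaction through her witness behind their curious solution before no musician under me] (words 4–19), and no smaller constituent contains them both. Label: NP.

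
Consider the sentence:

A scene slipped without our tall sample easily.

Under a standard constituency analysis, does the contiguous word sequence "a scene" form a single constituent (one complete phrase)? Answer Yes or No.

"a scene" is exactly the noun phrase [NP a scene], a complete constituent.

Yes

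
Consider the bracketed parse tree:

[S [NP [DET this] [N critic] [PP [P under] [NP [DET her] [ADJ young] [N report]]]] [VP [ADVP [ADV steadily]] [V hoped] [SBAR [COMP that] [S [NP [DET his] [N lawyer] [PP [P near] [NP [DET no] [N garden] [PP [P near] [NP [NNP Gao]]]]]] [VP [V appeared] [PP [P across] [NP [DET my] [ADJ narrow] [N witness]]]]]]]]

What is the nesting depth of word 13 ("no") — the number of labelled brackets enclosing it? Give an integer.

8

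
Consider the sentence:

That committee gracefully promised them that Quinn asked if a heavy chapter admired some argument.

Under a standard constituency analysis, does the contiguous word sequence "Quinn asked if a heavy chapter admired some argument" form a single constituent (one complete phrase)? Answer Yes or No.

The sequence corresponds to a single S node — the clause "Quinn asked if a heavy chapter admired some argument".

Yes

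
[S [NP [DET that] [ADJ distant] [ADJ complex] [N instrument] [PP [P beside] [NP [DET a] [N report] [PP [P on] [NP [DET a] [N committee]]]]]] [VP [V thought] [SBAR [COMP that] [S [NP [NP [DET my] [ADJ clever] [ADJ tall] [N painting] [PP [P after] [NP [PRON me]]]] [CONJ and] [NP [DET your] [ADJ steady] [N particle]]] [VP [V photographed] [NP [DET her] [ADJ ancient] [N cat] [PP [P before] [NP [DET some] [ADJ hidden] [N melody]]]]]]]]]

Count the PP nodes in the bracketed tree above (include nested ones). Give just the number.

4

The PP constituents are: [PP beside a report on a committee]; [PP on a committee]; [PP after me]; [PP before some hidden melody]. Total: 4.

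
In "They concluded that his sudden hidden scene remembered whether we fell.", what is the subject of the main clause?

they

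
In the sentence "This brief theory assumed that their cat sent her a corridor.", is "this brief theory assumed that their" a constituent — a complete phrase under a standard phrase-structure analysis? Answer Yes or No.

No

The smallest constituent containing the whole sequence is the clause [S this brief theory assumed that their cat sent her a corridor], but the sequence is only part of it — it straddles the boundary between noun phrase "this brief theory" and verb phrase "assumed that their cat sent her a corridor".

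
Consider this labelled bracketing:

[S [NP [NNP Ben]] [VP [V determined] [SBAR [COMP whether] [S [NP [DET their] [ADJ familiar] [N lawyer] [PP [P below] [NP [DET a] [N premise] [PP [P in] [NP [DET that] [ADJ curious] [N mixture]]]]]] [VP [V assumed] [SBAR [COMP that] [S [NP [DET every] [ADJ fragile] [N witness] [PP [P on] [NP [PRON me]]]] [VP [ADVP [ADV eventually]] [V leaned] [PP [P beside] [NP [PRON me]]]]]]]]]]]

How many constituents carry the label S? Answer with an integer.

3

The S constituents are: [S Ben determined whether their familiar lawyer below a premise in that curious mixture assumed that every fragile witness on me eventually leaned beside me]; [S their familiar lawyer below a premise in that curious mixture assumed that every fragile witness on me eventually leaned beside me]; [S every fragile witness on me eventually leaned beside me]. Total: 3.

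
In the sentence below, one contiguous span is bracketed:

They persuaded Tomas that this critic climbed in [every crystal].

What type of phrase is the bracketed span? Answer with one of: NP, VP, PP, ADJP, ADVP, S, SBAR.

NP

"crystal" is the head of the bracketed span, so the span is a noun phrase: NP.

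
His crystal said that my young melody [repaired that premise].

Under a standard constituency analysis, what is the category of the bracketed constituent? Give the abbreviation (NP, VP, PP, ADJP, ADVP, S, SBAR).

VP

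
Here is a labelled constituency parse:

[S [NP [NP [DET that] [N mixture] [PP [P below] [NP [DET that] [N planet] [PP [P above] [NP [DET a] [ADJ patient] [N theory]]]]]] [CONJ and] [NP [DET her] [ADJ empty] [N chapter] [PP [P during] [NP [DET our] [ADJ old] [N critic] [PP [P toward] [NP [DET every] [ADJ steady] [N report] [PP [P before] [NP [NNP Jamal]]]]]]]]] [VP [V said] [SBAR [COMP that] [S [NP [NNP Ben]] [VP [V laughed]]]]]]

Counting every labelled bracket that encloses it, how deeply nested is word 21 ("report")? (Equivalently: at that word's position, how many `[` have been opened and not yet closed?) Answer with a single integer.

The word sits inside N, which is inside NP, inside PP, inside NP, inside PP, inside NP, inside NP, inside S — 8 brackets in all.

8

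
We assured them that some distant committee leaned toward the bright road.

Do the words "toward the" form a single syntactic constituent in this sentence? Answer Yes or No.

No

"toward" belongs to the preposition "toward" while "the" belongs to the noun phrase "the bright road"; a span that runs across that boundary is not a single phrase.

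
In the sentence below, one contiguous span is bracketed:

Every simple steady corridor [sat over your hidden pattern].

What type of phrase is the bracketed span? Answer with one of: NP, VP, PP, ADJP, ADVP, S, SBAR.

VP

The span is built around the verb "sat" — a verb phrase (VP).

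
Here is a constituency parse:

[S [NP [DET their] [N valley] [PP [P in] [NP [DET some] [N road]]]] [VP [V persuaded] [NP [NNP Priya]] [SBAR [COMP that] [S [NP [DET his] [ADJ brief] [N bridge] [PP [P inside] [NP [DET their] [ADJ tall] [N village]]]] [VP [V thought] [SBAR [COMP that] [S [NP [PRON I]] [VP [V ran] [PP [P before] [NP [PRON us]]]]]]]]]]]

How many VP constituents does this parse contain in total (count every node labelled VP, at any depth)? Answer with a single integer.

The VP constituents are: [VP persuaded Priya that his brief bridge inside their tall village thought that I ran before us]; [VP thought that I ran before us]; [VP ran before us]. Total: 3.

3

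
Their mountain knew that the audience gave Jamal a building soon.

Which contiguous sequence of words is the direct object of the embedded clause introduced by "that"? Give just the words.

"gave" heads the VP of the embedded clause introduced by "that", and "a building" is its direct object.

a building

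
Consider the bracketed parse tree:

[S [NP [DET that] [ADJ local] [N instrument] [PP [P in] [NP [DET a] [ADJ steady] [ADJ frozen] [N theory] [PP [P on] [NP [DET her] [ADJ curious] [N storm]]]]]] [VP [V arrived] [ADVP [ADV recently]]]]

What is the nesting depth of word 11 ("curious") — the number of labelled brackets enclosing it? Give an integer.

7

Path from the root down to the word: S → NP → PP → NP → PP → NP → ADJ. That is 7 enclosing brackets.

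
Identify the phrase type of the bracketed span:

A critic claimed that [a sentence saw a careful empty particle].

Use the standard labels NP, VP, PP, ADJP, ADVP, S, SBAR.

The span is built around the head "saw" — a clause (S).

S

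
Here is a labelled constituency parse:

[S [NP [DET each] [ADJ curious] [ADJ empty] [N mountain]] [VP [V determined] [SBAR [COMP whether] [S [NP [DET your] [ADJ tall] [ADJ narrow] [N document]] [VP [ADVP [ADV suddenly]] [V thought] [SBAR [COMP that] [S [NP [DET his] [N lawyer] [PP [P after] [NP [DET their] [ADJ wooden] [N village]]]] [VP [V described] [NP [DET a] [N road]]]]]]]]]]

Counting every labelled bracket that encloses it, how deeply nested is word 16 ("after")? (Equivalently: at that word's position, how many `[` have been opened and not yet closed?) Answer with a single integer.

The word sits inside P, which is inside PP, inside NP, inside S, inside SBAR, inside VP, inside S, inside SBAR, inside VP, inside S — 10 brackets in all.

10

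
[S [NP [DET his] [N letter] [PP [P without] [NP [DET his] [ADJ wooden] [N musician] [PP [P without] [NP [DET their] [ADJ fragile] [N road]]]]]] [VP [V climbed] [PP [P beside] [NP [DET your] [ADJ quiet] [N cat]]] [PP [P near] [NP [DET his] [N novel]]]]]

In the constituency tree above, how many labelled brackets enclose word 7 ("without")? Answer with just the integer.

6

Counting open brackets not yet closed at "without": [S [NP [PP [NP [PP [P = 6.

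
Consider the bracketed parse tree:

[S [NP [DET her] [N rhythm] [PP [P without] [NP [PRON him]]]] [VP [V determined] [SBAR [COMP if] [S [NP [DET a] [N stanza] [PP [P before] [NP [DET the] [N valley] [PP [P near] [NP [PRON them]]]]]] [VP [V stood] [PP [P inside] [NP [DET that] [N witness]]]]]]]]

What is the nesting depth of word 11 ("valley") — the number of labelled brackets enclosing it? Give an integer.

Path from the root down to the word: S → VP → SBAR → S → NP → PP → NP → N. That is 8 enclosing brackets.

8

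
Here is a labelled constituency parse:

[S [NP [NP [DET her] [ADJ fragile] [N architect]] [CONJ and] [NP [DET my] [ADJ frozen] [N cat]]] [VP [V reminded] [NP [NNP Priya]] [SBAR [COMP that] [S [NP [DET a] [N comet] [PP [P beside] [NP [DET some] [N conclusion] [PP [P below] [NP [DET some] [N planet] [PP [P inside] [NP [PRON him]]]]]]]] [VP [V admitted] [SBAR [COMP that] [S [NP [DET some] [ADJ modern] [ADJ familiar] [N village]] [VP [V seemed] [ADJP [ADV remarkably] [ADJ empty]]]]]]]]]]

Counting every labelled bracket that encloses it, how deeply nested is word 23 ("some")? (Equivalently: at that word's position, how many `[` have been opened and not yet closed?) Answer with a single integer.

9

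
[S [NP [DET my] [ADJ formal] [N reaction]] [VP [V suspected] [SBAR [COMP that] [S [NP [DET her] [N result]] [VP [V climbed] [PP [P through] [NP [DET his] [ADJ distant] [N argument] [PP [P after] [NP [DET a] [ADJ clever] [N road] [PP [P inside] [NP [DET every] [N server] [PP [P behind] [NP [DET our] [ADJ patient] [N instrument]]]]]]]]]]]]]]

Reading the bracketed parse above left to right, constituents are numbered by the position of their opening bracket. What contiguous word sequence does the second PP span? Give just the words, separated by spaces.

after a clever road inside every server behind our patient instrument

Opening `[PP` markers occur at word positions 9, 13, 17, 20; the second of these opens the constituent [PP after a clever road inside every server behind our patient instrument].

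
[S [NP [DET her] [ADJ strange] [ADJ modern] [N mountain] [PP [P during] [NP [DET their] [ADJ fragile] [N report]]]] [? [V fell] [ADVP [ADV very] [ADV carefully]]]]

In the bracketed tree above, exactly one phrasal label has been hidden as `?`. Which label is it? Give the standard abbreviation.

VP

The `?` node immediately contains: V 'fell', ADVP. That is the internal structure of a verb phrase, so the label is VP.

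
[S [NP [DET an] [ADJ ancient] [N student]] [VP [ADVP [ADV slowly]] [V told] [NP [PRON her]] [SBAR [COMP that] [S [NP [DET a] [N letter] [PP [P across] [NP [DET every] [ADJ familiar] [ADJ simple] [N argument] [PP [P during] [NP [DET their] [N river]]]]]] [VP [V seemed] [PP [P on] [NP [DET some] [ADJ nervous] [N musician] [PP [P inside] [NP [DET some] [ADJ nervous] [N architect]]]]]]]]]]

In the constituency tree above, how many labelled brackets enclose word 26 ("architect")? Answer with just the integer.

10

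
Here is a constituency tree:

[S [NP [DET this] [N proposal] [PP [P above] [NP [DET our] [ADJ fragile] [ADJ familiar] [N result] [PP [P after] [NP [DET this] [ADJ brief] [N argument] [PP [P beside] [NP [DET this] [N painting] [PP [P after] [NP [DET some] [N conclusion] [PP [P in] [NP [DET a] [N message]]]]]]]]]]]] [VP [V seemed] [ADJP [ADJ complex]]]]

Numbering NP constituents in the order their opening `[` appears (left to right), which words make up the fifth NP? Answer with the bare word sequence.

The NP opening brackets appear, in order, over: "this proposal above our fragile familiar result after this brief argument beside this painting after some conclusion in a message"; "our fragile familiar result after this brief argument beside this painting after some conclusion in a message"; "this brief argument beside this painting after some conclusion in a message"; "this painting after some conclusion in a message"; "some conclusion in a message"; "a message". The fifth one spans "some conclusion in a message".

some conclusion in a message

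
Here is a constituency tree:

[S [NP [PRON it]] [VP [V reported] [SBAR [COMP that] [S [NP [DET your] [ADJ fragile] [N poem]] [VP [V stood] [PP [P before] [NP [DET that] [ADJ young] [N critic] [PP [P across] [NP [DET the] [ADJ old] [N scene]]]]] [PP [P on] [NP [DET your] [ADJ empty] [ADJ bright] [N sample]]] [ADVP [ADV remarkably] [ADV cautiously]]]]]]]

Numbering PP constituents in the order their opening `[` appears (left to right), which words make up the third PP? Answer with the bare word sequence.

Opening `[PP` markers occur at word positions 8, 12, 16; the third of these opens the constituent [PP on your empty bright sample].

on your empty bright sample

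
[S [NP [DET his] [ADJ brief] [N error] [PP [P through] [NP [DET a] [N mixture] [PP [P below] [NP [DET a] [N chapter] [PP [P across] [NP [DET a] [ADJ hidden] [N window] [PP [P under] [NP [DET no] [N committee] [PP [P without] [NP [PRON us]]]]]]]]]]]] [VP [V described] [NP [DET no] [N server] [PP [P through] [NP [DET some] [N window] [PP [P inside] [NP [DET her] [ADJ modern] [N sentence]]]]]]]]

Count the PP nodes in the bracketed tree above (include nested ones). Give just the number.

7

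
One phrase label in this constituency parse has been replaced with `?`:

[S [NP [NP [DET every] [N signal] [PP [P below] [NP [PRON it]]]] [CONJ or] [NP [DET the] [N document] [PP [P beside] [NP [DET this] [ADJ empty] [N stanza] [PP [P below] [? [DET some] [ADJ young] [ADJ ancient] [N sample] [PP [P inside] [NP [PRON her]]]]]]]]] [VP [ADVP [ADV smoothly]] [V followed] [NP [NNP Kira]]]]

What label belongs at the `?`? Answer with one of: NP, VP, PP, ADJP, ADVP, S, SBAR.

Looking at what the `?` directly dominates — DET 'some', ADJ 'young', ADJ 'ancient', N 'sample', PP — this is a noun phrase (NP).

NP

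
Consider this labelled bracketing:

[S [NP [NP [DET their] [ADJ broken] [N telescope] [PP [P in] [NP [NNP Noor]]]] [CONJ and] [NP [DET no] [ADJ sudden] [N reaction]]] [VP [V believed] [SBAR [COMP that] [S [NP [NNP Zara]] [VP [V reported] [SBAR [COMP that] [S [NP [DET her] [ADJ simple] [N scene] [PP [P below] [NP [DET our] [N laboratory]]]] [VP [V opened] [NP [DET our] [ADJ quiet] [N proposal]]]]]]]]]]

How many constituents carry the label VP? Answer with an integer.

3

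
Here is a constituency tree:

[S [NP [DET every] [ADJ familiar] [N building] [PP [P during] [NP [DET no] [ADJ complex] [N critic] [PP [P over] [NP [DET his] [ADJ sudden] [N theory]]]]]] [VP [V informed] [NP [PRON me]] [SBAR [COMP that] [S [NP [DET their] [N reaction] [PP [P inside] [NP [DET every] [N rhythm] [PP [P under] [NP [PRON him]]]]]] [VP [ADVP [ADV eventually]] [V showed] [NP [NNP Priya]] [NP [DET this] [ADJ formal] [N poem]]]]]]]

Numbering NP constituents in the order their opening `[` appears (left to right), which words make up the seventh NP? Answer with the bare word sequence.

him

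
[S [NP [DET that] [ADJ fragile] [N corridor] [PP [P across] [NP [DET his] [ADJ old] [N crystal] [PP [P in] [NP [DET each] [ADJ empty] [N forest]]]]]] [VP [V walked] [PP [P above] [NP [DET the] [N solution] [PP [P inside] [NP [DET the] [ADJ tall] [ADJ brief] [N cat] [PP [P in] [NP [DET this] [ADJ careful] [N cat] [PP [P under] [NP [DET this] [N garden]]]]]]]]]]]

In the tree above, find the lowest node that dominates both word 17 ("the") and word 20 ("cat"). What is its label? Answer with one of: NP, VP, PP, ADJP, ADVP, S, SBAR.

NP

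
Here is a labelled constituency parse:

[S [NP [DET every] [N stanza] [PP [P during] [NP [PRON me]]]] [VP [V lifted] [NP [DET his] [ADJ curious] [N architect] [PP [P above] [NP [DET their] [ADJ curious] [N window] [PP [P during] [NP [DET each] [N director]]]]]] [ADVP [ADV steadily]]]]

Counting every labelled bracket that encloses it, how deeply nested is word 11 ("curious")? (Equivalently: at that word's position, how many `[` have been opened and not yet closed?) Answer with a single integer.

6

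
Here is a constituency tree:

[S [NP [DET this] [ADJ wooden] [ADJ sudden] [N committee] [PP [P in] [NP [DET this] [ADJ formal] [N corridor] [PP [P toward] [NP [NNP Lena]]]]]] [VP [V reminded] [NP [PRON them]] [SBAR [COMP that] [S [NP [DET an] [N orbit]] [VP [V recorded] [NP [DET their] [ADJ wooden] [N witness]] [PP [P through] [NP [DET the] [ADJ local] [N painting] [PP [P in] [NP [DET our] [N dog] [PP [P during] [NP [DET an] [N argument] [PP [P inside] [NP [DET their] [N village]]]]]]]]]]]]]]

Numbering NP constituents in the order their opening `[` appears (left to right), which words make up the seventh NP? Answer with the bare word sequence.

In left-to-right order the NP constituents are "this wooden sudden committee in this formal corridor toward Lena"; "this formal corridor toward Lena"; "Lena"; "them"; "an orbit"; "their wooden witness"; "the local painting in our dog during an argument inside their village"; "our dog during an argument inside their village"; "an argument inside their village"; "their village". Number 7 is "the local painting in our dog during an argument inside their village".

the local painting in our dog during an argument inside their village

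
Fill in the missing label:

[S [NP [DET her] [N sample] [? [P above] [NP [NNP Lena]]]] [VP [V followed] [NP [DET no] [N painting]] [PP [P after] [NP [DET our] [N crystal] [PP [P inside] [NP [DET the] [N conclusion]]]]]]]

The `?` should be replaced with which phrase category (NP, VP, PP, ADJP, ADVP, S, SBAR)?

A constituent whose immediate children are P 'above', NP is a prepositional phrase: PP.

PP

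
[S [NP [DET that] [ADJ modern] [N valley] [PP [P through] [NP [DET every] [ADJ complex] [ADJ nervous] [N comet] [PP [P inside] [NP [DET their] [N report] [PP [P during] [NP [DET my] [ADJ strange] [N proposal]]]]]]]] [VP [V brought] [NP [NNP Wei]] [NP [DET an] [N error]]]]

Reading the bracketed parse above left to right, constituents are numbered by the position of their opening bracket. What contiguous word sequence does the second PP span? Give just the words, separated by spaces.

The PP opening brackets appear, in order, over: "through every complex nervous comet inside their report during my strange proposal"; "inside their report during my strange proposal"; "during my strange proposal". The second one spans "inside their report during my strange proposal".

inside their report during my strange proposal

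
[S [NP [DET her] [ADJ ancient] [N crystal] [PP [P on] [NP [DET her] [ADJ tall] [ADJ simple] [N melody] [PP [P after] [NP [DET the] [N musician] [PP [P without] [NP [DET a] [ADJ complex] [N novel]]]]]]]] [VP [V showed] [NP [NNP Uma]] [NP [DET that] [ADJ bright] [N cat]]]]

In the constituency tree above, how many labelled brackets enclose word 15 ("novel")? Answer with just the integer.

9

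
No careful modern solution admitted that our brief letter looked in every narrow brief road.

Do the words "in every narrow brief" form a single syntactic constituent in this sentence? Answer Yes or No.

No

The sequence begins inside the preposition "in" and ends inside the noun phrase "every narrow brief road"; it crosses a phrase boundary, so no single node in the tree spans exactly those words.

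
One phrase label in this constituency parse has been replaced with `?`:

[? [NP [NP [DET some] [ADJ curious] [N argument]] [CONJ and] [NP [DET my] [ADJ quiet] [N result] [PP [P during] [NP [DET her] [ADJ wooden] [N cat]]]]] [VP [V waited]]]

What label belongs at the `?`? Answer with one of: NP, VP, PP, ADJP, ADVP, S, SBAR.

S

Looking at what the `?` directly dominates — NP, VP — this is a clause (S).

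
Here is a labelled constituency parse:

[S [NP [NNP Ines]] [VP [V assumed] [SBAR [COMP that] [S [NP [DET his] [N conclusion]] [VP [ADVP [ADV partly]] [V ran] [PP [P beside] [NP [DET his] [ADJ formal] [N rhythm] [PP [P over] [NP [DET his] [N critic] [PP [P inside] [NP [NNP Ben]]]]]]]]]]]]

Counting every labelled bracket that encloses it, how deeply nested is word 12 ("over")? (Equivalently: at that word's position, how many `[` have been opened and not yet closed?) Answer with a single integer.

9

The word sits inside P, which is inside PP, inside NP, inside PP, inside VP, inside S, inside SBAR, inside VP, inside S — 9 brackets in all.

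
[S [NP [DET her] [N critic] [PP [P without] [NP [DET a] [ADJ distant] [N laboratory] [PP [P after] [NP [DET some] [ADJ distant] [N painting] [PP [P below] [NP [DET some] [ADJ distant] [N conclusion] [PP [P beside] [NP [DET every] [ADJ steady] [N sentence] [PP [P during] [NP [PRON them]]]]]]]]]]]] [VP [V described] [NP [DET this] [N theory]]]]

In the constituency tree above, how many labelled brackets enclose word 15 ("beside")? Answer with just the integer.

Path from the root down to the word: S → NP → PP → NP → PP → NP → PP → NP → PP → P. That is 10 enclosing brackets.

10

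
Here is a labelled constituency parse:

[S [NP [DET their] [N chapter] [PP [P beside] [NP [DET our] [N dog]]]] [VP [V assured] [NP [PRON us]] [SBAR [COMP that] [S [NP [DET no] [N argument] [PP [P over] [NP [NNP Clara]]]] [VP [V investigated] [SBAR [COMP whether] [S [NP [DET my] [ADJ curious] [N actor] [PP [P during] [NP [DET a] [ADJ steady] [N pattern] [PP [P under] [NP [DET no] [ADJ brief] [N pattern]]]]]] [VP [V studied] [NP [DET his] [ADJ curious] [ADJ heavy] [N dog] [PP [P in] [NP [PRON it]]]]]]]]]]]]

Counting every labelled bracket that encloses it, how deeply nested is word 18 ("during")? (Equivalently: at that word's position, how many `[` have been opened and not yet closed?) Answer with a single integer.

10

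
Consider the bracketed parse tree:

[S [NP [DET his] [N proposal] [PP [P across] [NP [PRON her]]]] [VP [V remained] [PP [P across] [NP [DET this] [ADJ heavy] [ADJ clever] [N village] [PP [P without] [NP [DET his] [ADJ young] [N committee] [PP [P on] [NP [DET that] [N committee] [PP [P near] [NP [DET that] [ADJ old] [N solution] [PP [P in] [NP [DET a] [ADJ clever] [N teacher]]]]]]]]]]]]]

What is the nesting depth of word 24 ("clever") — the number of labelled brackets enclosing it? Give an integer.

13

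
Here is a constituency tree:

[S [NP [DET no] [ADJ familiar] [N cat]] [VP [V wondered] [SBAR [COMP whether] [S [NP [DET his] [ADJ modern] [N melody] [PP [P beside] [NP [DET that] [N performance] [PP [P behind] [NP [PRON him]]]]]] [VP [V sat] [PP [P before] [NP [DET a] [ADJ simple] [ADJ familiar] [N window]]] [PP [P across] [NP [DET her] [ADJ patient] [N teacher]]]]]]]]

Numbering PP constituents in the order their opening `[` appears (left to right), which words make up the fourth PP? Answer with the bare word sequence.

across her patient teacher

Opening `[PP` markers occur at word positions 9, 12, 15, 20; the fourth of these opens the constituent [PP across her patient teacher].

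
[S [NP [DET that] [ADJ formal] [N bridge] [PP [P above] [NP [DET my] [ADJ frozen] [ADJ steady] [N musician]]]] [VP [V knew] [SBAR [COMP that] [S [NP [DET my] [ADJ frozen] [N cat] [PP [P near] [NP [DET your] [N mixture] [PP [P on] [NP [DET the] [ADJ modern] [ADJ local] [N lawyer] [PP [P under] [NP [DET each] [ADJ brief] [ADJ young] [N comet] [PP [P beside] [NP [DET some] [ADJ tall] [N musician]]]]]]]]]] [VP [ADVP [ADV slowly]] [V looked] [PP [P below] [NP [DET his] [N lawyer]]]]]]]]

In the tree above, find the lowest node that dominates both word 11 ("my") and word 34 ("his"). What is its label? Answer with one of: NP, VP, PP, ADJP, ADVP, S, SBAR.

S

Both words fall inside [S my frozen cat near your mixture on the modern local lawyer under each brief young comet beside some tall musician slowly looked below his lawyer] (words 11–35), and no smaller constituent contains them both. Label: S.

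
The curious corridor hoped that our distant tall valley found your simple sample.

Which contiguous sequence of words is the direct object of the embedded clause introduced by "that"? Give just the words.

your simple sample

Within the embedded clause introduced by "that", the direct object of "found" is "your simple sample".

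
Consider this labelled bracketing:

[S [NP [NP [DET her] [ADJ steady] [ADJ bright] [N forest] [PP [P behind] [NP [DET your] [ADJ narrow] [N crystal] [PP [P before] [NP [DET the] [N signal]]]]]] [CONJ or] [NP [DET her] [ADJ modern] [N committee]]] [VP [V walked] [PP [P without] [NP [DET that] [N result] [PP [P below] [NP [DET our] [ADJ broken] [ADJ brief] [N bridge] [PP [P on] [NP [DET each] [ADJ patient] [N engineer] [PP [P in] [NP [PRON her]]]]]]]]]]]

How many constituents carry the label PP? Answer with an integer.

6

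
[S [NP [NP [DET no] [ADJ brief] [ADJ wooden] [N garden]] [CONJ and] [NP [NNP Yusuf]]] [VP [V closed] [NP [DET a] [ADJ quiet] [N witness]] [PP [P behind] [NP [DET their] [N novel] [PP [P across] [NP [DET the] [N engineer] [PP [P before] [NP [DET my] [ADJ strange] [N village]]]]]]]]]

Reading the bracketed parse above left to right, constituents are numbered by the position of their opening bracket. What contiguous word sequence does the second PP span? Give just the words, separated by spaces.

In left-to-right order the PP constituents are "behind their novel across the engineer before my strange village"; "across the engineer before my strange village"; "before my strange village". Number 2 is "across the engineer before my strange village".

across the engineer before my strange village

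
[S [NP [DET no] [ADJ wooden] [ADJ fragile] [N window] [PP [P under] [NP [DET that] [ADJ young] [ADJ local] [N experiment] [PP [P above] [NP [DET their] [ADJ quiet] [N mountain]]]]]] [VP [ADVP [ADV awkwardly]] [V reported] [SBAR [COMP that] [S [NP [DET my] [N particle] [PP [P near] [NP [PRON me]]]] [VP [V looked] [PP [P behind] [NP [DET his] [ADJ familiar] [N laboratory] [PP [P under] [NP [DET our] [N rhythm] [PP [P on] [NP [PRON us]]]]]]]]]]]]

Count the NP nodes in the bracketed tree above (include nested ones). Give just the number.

Listing each NP by its span: [NP no wooden fragile window under that young local experiment above their quiet mountain]; [NP that young local experiment above their quiet mountain]; [NP their quiet mountain]; [NP my particle near me]; [NP me]; [NP his familiar laboratory under our rhythm on us] … — that makes 8.

8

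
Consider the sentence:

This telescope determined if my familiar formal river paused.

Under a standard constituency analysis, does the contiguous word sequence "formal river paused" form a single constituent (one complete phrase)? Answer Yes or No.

The smallest constituent containing the whole sequence is the clause [S my familiar formal river paused], but the sequence is only part of it — it straddles the boundary between noun phrase "my familiar formal river" and verb phrase "paused".

No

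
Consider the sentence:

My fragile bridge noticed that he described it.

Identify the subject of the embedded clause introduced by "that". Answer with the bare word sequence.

"he" is the NP that combines with the VP headed by "described" to form the embedded clause introduced by "that" — the subject.

he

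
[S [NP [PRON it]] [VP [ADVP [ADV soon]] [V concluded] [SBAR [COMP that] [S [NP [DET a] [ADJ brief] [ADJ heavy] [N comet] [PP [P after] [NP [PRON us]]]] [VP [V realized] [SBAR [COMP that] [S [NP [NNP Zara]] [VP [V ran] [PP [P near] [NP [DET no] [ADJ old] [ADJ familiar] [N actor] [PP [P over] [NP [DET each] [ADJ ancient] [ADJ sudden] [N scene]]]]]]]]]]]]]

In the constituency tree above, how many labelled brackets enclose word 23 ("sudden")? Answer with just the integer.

The word sits inside ADJ, which is inside NP, inside PP, inside NP, inside PP, inside VP, inside S, inside SBAR, inside VP, inside S, inside SBAR, inside VP, inside S — 13 brackets in all.

13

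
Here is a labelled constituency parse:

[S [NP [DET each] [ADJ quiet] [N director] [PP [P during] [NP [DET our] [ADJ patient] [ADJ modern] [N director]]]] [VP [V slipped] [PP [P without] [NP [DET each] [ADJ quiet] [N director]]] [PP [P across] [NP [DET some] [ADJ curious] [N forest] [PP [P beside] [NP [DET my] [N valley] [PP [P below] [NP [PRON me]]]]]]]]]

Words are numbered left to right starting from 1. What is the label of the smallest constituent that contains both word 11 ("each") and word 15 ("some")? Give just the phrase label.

Both words fall inside [VP slipped without each quiet director across some curious forest beside my valley below me] (words 9–22), and no smaller constituent contains them both. Label: VP.

VP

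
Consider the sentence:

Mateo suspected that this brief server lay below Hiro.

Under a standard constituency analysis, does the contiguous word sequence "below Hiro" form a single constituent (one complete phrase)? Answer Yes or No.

These words form the whole prepositional phrase headed by "below", so yes — one constituent.

Yes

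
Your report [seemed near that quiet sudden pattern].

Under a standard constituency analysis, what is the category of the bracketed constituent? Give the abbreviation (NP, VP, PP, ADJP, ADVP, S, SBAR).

VP

"seemed" is the head of the bracketed span, so the span is a verb phrase: VP.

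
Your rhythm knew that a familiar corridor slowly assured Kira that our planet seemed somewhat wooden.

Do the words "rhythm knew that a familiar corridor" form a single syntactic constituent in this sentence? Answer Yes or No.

The smallest constituent containing the whole sequence is the clause [S your rhythm knew that a familiar corridor slowly assured Kira that our planet seemed somewhat wooden], but the sequence is only part of it — it straddles the boundary between noun phrase "your rhythm" and verb phrase "knew that a familiar corridor slowly assured Kira that our planet seemed somewhat wooden".

No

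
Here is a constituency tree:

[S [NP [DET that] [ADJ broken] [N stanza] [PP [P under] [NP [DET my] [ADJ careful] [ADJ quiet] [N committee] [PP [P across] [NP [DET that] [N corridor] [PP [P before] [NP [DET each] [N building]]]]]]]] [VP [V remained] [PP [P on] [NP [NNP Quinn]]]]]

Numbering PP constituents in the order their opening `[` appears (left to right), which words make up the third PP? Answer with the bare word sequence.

before each building

In left-to-right order the PP constituents are "under my careful quiet committee across that corridor before each building"; "across that corridor before each building"; "before each building"; "on Quinn". Number 3 is "before each building".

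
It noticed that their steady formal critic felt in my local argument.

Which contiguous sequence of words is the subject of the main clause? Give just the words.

it

In the main clause the verb is "noticed"; the NP preceding it, "it", is the subject.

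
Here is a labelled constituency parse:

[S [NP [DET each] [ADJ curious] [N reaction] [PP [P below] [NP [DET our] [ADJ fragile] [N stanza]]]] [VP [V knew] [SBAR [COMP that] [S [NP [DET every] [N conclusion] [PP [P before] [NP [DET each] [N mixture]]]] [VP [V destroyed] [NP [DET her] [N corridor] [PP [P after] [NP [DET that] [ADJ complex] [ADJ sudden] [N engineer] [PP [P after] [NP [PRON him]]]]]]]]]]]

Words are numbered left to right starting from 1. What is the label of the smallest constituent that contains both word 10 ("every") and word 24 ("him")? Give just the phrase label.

S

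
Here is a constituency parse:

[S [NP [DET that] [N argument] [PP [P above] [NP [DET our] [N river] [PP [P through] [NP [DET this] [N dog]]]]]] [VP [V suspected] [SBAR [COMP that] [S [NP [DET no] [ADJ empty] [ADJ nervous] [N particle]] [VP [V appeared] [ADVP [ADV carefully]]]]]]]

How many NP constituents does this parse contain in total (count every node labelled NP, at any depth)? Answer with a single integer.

4

The NP constituents are: [NP that argument above our river through this dog]; [NP our river through this dog]; [NP this dog]; [NP no empty nervous particle]. Total: 4.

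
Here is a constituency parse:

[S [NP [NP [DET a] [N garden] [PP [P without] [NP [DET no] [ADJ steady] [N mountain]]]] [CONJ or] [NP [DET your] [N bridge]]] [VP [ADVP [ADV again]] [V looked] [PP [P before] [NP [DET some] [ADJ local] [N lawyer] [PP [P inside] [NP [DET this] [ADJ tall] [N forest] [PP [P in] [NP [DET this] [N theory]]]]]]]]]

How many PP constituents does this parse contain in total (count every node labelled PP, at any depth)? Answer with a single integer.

Scanning left to right, an opening `[PP` appears at word positions 3, 12, 16, 20 — 4 in total.

4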